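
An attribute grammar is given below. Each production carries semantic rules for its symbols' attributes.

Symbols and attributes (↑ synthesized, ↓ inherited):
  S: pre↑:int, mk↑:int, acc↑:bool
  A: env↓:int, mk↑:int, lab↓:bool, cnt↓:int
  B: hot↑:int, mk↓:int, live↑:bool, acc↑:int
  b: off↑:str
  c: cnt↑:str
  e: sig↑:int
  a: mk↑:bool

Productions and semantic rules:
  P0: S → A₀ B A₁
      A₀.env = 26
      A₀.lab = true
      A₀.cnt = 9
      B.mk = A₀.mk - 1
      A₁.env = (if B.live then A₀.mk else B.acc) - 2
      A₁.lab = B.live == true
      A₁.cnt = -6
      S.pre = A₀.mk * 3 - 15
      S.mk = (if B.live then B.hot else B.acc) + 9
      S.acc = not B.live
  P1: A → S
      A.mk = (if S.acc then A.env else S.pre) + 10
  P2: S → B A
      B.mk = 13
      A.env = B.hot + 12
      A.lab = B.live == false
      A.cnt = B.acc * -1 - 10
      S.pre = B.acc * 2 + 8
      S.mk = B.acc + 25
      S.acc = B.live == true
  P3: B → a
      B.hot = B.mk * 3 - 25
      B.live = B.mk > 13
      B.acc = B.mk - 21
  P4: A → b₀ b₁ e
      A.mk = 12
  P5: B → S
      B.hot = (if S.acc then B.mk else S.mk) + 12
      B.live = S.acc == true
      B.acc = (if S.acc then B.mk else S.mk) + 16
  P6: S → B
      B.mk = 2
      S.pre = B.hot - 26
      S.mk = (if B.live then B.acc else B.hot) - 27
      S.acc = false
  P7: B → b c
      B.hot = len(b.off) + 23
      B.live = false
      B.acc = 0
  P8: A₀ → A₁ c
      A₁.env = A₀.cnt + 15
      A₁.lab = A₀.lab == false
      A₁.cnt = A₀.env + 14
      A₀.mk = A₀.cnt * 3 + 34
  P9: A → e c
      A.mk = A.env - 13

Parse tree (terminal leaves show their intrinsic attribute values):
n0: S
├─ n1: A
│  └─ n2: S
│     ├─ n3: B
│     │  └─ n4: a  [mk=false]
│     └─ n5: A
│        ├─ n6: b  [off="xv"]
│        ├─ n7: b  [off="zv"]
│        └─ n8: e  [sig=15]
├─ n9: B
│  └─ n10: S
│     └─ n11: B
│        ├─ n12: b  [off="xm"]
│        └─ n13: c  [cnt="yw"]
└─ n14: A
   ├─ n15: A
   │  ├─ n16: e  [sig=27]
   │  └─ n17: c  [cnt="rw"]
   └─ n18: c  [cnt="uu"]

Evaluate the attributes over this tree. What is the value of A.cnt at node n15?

1. n1.env = 26  [26]
2. n1.lab = true  [true]
3. n1.cnt = 9  [9]
4. n3.mk = 13  [13]
5. n4.mk = false  [terminal]
6. n3.hot = 14  [B.mk * 3 - 25]
7. n3.live = false  [B.mk > 13]
8. n3.acc = -8  [B.mk - 21]
9. n5.env = 26  [B.hot + 12]
10. n5.lab = true  [B.live == false]
11. n5.cnt = -2  [B.acc * -1 - 10]
12. n6.off = "xv"  [terminal]
13. n7.off = "zv"  [terminal]
14. n8.sig = 15  [terminal]
15. n5.mk = 12  [12]
16. n2.pre = -8  [B.acc * 2 + 8]
17. n2.mk = 17  [B.acc + 25]
18. n2.acc = false  [B.live == true]
19. n1.mk = 2  [(if S.acc then A.env else S.pre) + 10]
20. n9.mk = 1  [A₀.mk - 1]
21. n11.mk = 2  [2]
22. n12.off = "xm"  [terminal]
23. n13.cnt = "yw"  [terminal]
24. n11.hot = 25  [len(b.off) + 23]
25. n11.live = false  [false]
26. n11.acc = 0  [0]
27. n10.pre = -1  [B.hot - 26]
28. n10.mk = -2  [(if B.live then B.acc else B.hot) - 27]
29. n10.acc = false  [false]
30. n9.hot = 10  [(if S.acc then B.mk else S.mk) + 12]
31. n9.live = false  [S.acc == true]
32. n9.acc = 14  [(if S.acc then B.mk else S.mk) + 16]
33. n14.env = 12  [(if B.live then A₀.mk else B.acc) - 2]
34. n14.lab = false  [B.live == true]
35. n14.cnt = -6  [-6]
36. n15.env = 9  [A₀.cnt + 15]
37. n15.lab = true  [A₀.lab == false]
38. n15.cnt = 26  [A₀.env + 14]
39. n16.sig = 27  [terminal]
40. n17.cnt = "rw"  [terminal]
41. n15.mk = -4  [A.env - 13]
42. n18.cnt = "uu"  [terminal]
43. n14.mk = 16  [A₀.cnt * 3 + 34]
44. n0.pre = -9  [A₀.mk * 3 - 15]
45. n0.mk = 23  [(if B.live then B.hot else B.acc) + 9]
46. n0.acc = true  [not B.live]

26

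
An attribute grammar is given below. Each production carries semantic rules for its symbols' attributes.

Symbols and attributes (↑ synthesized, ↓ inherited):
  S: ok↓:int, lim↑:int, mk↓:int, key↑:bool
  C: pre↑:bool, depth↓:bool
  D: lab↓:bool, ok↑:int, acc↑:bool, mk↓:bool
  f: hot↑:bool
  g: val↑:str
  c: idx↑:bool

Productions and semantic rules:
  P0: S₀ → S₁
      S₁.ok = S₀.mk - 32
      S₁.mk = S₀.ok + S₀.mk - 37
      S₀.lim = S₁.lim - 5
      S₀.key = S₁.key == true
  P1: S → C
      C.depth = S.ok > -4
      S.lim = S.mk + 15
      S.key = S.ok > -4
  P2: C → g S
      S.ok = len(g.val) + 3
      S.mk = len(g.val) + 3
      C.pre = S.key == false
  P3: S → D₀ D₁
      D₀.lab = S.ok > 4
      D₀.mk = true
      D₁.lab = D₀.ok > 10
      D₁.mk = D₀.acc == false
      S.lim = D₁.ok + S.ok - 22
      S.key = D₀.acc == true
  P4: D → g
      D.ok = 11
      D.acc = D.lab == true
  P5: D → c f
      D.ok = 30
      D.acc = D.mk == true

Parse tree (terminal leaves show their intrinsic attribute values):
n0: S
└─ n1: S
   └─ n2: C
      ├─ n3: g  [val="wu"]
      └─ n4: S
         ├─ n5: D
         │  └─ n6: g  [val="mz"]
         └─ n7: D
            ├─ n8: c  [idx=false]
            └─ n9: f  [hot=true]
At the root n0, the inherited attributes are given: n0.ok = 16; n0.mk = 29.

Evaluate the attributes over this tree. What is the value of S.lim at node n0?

1. n0.ok = 16  [given at root]
2. n0.mk = 29  [given at root]
3. n1.ok = -3  [S₀.mk - 32]
4. n1.mk = 8  [S₀.ok + S₀.mk - 37]
5. n2.depth = true  [S.ok > -4]
6. n3.val = "wu"  [terminal]
7. n4.ok = 5  [len(g.val) + 3]
8. n4.mk = 5  [len(g.val) + 3]
9. n5.lab = true  [S.ok > 4]
10. n5.mk = true  [true]
11. n6.val = "mz"  [terminal]
12. n5.ok = 11  [11]
13. n5.acc = true  [D.lab == true]
14. n7.lab = true  [D₀.ok > 10]
15. n7.mk = false  [D₀.acc == false]
16. n8.idx = false  [terminal]
17. n9.hot = true  [terminal]
18. n7.ok = 30  [30]
19. n7.acc = false  [D.mk == true]
20. n4.lim = 13  [D₁.ok + S.ok - 22]
21. n4.key = true  [D₀.acc == true]
22. n2.pre = false  [S.key == false]
23. n1.lim = 23  [S.mk + 15]
24. n1.key = true  [S.ok > -4]
25. n0.lim = 18  [S₁.lim - 5]
26. n0.key = true  [S₁.key == true]

18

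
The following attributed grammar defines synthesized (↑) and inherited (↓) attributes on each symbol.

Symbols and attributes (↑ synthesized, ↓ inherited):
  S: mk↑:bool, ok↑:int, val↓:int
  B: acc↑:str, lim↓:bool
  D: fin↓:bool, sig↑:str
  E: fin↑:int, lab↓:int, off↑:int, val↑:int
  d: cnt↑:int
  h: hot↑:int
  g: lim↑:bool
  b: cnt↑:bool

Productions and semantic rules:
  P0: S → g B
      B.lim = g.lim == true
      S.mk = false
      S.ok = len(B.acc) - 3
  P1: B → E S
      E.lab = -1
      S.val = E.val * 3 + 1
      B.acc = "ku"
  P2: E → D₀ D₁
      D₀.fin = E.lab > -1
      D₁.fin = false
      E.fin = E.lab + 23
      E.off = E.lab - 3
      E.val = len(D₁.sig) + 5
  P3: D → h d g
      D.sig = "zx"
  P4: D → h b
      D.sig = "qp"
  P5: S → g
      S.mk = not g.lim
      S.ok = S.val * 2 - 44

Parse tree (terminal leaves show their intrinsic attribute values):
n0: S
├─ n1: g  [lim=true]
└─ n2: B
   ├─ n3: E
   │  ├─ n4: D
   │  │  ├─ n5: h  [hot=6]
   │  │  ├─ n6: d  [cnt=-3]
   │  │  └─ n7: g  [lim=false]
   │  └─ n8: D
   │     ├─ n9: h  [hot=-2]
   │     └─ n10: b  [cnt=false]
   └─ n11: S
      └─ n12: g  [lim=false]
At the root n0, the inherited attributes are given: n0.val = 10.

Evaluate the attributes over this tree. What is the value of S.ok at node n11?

1. n0.val = 10  [given at root]
2. n1.lim = true  [terminal]
3. n2.lim = true  [g.lim == true]
4. n3.lab = -1  [-1]
5. n4.fin = false  [E.lab > -1]
6. n5.hot = 6  [terminal]
7. n6.cnt = -3  [terminal]
8. n7.lim = false  [terminal]
9. n4.sig = "zx"  ["zx"]
10. n8.fin = false  [false]
11. n9.hot = -2  [terminal]
12. n10.cnt = false  [terminal]
13. n8.sig = "qp"  ["qp"]
14. n3.fin = 22  [E.lab + 23]
15. n3.off = -4  [E.lab - 3]
16. n3.val = 7  [len(D₁.sig) + 5]
17. n11.val = 22  [E.val * 3 + 1]
18. n12.lim = false  [terminal]
19. n11.mk = true  [not g.lim]
20. n11.ok = 0  [S.val * 2 - 44]
21. n2.acc = "ku"  ["ku"]
22. n0.mk = false  [false]
23. n0.ok = -1  [len(B.acc) - 3]

0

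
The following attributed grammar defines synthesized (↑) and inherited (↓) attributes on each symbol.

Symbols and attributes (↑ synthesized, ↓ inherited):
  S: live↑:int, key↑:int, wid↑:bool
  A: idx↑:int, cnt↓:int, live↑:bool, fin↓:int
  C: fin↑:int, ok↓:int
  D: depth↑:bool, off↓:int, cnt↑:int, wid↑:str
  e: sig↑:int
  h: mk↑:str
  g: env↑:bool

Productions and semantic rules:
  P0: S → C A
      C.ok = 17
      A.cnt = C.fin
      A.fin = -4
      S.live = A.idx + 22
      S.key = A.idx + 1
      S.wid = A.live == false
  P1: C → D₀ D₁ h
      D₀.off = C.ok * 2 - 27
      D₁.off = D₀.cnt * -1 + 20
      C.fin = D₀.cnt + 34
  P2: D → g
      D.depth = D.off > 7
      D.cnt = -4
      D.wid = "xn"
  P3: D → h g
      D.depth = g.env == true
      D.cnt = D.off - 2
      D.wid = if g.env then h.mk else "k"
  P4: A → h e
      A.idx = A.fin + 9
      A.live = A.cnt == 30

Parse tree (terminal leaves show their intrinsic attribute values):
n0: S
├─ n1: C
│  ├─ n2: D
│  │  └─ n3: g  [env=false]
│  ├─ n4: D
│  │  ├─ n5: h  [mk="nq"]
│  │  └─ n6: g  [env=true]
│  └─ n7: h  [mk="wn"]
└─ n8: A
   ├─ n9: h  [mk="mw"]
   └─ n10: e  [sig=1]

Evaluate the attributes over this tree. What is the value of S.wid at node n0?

false

1. n1.ok = 17  [17]
2. n2.off = 7  [C.ok * 2 - 27]
3. n3.env = false  [terminal]
4. n2.depth = false  [D.off > 7]
5. n2.cnt = -4  [-4]
6. n2.wid = "xn"  ["xn"]
7. n4.off = 24  [D₀.cnt * -1 + 20]
8. n5.mk = "nq"  [terminal]
9. n6.env = true  [terminal]
10. n4.depth = true  [g.env == true]
11. n4.cnt = 22  [D.off - 2]
12. n4.wid = "nq"  [if g.env then h.mk else "k"]
13. n7.mk = "wn"  [terminal]
14. n1.fin = 30  [D₀.cnt + 34]
15. n8.cnt = 30  [C.fin]
16. n8.fin = -4  [-4]
17. n9.mk = "mw"  [terminal]
18. n10.sig = 1  [terminal]
19. n8.idx = 5  [A.fin + 9]
20. n8.live = true  [A.cnt == 30]
21. n0.live = 27  [A.idx + 22]
22. n0.key = 6  [A.idx + 1]
23. n0.wid = false  [A.live == false]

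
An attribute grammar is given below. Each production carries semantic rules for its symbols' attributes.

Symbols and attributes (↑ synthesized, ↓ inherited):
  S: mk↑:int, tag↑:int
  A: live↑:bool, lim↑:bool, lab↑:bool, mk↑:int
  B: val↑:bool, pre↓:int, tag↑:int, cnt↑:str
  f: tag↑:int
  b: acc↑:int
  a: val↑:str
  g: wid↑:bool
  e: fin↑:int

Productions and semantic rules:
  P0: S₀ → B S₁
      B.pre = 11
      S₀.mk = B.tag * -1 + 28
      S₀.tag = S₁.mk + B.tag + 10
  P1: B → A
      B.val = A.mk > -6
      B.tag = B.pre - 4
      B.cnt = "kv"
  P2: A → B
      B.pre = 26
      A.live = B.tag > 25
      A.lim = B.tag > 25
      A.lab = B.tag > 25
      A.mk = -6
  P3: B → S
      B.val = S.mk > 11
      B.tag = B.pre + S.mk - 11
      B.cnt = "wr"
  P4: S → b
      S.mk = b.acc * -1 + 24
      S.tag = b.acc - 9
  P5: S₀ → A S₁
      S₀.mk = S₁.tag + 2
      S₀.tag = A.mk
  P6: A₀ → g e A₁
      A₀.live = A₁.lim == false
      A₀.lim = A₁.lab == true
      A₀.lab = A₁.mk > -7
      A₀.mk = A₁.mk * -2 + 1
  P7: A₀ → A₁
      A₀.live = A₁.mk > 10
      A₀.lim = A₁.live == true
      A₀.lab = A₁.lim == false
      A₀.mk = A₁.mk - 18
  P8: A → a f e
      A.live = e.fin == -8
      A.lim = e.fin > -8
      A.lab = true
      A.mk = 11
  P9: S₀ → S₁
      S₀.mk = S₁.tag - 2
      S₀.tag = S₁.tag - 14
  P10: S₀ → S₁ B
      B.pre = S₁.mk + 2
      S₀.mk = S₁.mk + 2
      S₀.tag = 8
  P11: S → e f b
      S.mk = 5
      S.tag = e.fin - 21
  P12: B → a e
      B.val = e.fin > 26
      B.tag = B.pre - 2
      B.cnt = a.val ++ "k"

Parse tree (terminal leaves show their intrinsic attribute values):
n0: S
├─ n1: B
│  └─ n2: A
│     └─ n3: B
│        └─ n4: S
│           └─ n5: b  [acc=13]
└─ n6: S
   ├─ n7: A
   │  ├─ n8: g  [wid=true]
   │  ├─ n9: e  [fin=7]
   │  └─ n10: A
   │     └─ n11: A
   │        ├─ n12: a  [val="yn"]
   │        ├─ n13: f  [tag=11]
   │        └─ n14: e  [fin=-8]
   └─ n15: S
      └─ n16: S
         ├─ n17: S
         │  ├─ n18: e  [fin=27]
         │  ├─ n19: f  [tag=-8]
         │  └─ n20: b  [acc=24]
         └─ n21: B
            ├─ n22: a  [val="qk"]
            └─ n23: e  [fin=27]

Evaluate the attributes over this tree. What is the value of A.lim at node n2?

1. n1.pre = 11  [11]
2. n3.pre = 26  [26]
3. n5.acc = 13  [terminal]
4. n4.mk = 11  [b.acc * -1 + 24]
5. n4.tag = 4  [b.acc - 9]
6. n3.val = false  [S.mk > 11]
7. n3.tag = 26  [B.pre + S.mk - 11]
8. n3.cnt = "wr"  ["wr"]
9. n2.live = true  [B.tag > 25]
10. n2.lim = true  [B.tag > 25]
11. n2.lab = true  [B.tag > 25]
12. n2.mk = -6  [-6]
13. n1.val = false  [A.mk > -6]
14. n1.tag = 7  [B.pre - 4]
15. n1.cnt = "kv"  ["kv"]
16. n8.wid = true  [terminal]
17. n9.fin = 7  [terminal]
18. n12.val = "yn"  [terminal]
19. n13.tag = 11  [terminal]
20. n14.fin = -8  [terminal]
21. n11.live = true  [e.fin == -8]
22. n11.lim = false  [e.fin > -8]
23. n11.lab = true  [true]
24. n11.mk = 11  [11]
25. n10.live = true  [A₁.mk > 10]
26. n10.lim = true  [A₁.live == true]
27. n10.lab = true  [A₁.lim == false]
28. n10.mk = -7  [A₁.mk - 18]
29. n7.live = false  [A₁.lim == false]
30. n7.lim = true  [A₁.lab == true]
31. n7.lab = false  [A₁.mk > -7]
32. n7.mk = 15  [A₁.mk * -2 + 1]
33. n18.fin = 27  [terminal]
34. n19.tag = -8  [terminal]
35. n20.acc = 24  [terminal]
36. n17.mk = 5  [5]
37. n17.tag = 6  [e.fin - 21]
38. n21.pre = 7  [S₁.mk + 2]
39. n22.val = "qk"  [terminal]
40. n23.fin = 27  [terminal]
41. n21.val = true  [e.fin > 26]
42. n21.tag = 5  [B.pre - 2]
43. n21.cnt = "qkk"  [a.val ++ "k"]
44. n16.mk = 7  [S₁.mk + 2]
45. n16.tag = 8  [8]
46. n15.mk = 6  [S₁.tag - 2]
47. n15.tag = -6  [S₁.tag - 14]
48. n6.mk = -4  [S₁.tag + 2]
49. n6.tag = 15  [A.mk]
50. n0.mk = 21  [B.tag * -1 + 28]
51. n0.tag = 13  [S₁.mk + B.tag + 10]

true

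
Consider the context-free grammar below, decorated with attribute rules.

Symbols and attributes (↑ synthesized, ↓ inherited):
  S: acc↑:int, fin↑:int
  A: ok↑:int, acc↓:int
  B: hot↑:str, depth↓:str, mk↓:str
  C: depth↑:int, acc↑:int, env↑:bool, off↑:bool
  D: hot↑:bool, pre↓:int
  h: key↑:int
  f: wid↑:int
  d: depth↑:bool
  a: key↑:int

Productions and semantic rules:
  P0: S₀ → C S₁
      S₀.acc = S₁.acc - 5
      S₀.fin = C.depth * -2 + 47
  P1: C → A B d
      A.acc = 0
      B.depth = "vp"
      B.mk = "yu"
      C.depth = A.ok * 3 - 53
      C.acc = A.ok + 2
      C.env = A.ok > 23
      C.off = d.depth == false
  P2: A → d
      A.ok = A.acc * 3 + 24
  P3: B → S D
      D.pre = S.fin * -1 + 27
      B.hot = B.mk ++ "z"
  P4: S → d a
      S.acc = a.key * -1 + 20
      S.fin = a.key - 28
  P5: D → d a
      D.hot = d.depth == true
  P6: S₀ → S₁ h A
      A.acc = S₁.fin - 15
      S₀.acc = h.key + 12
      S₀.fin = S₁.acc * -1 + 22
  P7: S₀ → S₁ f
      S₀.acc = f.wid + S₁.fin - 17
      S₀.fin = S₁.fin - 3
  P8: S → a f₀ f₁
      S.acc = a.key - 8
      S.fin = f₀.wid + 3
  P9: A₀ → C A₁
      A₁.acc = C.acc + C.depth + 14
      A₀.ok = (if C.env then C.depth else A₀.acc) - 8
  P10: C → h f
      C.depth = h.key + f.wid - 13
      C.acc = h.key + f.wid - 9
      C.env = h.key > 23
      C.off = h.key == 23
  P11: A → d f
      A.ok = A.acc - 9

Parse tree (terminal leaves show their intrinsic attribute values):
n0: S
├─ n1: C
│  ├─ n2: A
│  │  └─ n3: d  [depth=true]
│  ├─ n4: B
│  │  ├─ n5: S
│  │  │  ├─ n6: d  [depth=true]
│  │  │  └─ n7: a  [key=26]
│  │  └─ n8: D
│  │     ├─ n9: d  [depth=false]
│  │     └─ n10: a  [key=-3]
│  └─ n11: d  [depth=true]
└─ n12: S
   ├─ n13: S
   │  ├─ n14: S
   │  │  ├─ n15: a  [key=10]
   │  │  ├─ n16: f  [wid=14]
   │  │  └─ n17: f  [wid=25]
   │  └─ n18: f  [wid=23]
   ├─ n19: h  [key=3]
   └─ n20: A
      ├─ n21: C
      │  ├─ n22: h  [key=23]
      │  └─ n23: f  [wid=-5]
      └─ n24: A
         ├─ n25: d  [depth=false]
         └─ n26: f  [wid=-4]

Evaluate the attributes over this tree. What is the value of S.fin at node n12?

-1

1. n2.acc = 0  [0]
2. n3.depth = true  [terminal]
3. n2.ok = 24  [A.acc * 3 + 24]
4. n4.depth = "vp"  ["vp"]
5. n4.mk = "yu"  ["yu"]
6. n6.depth = true  [terminal]
7. n7.key = 26  [terminal]
8. n5.acc = -6  [a.key * -1 + 20]
9. n5.fin = -2  [a.key - 28]
10. n8.pre = 29  [S.fin * -1 + 27]
11. n9.depth = false  [terminal]
12. n10.key = -3  [terminal]
13. n8.hot = false  [d.depth == true]
14. n4.hot = "yuz"  [B.mk ++ "z"]
15. n11.depth = true  [terminal]
16. n1.depth = 19  [A.ok * 3 - 53]
17. n1.acc = 26  [A.ok + 2]
18. n1.env = true  [A.ok > 23]
19. n1.off = false  [d.depth == false]
20. n15.key = 10  [terminal]
21. n16.wid = 14  [terminal]
22. n17.wid = 25  [terminal]
23. n14.acc = 2  [a.key - 8]
24. n14.fin = 17  [f₀.wid + 3]
25. n18.wid = 23  [terminal]
26. n13.acc = 23  [f.wid + S₁.fin - 17]
27. n13.fin = 14  [S₁.fin - 3]
28. n19.key = 3  [terminal]
29. n20.acc = -1  [S₁.fin - 15]
30. n22.key = 23  [terminal]
31. n23.wid = -5  [terminal]
32. n21.depth = 5  [h.key + f.wid - 13]
33. n21.acc = 9  [h.key + f.wid - 9]
34. n21.env = false  [h.key > 23]
35. n21.off = true  [h.key == 23]
36. n24.acc = 28  [C.acc + C.depth + 14]
37. n25.depth = false  [terminal]
38. n26.wid = -4  [terminal]
39. n24.ok = 19  [A.acc - 9]
40. n20.ok = -9  [(if C.env then C.depth else A₀.acc) - 8]
41. n12.acc = 15  [h.key + 12]
42. n12.fin = -1  [S₁.acc * -1 + 22]
43. n0.acc = 10  [S₁.acc - 5]
44. n0.fin = 9  [C.depth * -2 + 47]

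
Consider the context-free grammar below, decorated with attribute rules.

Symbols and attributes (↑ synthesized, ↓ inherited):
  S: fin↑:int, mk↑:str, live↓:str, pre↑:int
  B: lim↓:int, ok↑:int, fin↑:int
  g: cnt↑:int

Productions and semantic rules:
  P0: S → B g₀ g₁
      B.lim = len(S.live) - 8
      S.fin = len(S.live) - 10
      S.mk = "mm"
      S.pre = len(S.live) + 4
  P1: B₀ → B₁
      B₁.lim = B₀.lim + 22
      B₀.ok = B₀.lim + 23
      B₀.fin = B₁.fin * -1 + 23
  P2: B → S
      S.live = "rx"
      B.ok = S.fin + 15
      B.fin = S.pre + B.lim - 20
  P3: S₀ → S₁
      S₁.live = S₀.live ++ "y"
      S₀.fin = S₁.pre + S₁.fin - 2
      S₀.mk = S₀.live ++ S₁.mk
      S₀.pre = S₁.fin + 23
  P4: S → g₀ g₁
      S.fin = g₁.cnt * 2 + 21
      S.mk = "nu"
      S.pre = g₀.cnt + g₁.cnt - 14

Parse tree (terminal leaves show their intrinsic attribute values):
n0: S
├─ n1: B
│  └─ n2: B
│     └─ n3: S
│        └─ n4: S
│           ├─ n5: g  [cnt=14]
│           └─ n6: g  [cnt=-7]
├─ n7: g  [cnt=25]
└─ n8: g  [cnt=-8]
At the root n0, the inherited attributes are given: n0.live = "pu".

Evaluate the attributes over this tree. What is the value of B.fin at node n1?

-3

1. n0.live = "pu"  [given at root]
2. n1.lim = -6  [len(S.live) - 8]
3. n2.lim = 16  [B₀.lim + 22]
4. n3.live = "rx"  ["rx"]
5. n4.live = "rxy"  [S₀.live ++ "y"]
6. n5.cnt = 14  [terminal]
7. n6.cnt = -7  [terminal]
8. n4.fin = 7  [g₁.cnt * 2 + 21]
9. n4.mk = "nu"  ["nu"]
10. n4.pre = -7  [g₀.cnt + g₁.cnt - 14]
11. n3.fin = -2  [S₁.pre + S₁.fin - 2]
12. n3.mk = "rxnu"  [S₀.live ++ S₁.mk]
13. n3.pre = 30  [S₁.fin + 23]
14. n2.ok = 13  [S.fin + 15]
15. n2.fin = 26  [S.pre + B.lim - 20]
16. n1.ok = 17  [B₀.lim + 23]
17. n1.fin = -3  [B₁.fin * -1 + 23]
18. n7.cnt = 25  [terminal]
19. n8.cnt = -8  [terminal]
20. n0.fin = -8  [len(S.live) - 10]
21. n0.mk = "mm"  ["mm"]
22. n0.pre = 6  [len(S.live) + 4]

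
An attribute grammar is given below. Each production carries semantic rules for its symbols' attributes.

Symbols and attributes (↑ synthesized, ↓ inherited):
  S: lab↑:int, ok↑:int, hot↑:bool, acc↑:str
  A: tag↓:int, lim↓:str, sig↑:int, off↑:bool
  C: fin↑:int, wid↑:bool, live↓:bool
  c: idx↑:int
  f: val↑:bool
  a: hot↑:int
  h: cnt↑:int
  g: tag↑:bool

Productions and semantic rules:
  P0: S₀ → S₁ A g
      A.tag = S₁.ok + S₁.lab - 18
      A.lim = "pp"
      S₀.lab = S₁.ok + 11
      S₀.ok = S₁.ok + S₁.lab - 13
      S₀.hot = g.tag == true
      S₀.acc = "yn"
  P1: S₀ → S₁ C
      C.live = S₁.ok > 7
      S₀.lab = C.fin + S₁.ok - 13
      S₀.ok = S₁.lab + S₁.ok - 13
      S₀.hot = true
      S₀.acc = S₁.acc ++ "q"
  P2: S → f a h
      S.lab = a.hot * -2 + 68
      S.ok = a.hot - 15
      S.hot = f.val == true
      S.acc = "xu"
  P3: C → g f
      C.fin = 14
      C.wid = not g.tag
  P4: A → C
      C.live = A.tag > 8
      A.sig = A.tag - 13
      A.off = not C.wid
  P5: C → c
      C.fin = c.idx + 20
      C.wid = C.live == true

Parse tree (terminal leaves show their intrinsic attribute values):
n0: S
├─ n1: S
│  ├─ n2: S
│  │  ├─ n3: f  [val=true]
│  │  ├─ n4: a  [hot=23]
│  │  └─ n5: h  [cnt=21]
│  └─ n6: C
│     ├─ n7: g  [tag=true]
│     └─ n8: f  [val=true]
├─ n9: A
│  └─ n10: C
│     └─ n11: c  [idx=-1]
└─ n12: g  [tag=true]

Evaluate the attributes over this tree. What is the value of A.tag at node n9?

1. n3.val = true  [terminal]
2. n4.hot = 23  [terminal]
3. n5.cnt = 21  [terminal]
4. n2.lab = 22  [a.hot * -2 + 68]
5. n2.ok = 8  [a.hot - 15]
6. n2.hot = true  [f.val == true]
7. n2.acc = "xu"  ["xu"]
8. n6.live = true  [S₁.ok > 7]
9. n7.tag = true  [terminal]
10. n8.val = true  [terminal]
11. n6.fin = 14  [14]
12. n6.wid = false  [not g.tag]
13. n1.lab = 9  [C.fin + S₁.ok - 13]
14. n1.ok = 17  [S₁.lab + S₁.ok - 13]
15. n1.hot = true  [true]
16. n1.acc = "xuq"  [S₁.acc ++ "q"]
17. n9.tag = 8  [S₁.ok + S₁.lab - 18]
18. n9.lim = "pp"  ["pp"]
19. n10.live = false  [A.tag > 8]
20. n11.idx = -1  [terminal]
21. n10.fin = 19  [c.idx + 20]
22. n10.wid = false  [C.live == true]
23. n9.sig = -5  [A.tag - 13]
24. n9.off = true  [not C.wid]
25. n12.tag = true  [terminal]
26. n0.lab = 28  [S₁.ok + 11]
27. n0.ok = 13  [S₁.ok + S₁.lab - 13]
28. n0.hot = true  [g.tag == true]
29. n0.acc = "yn"  ["yn"]

8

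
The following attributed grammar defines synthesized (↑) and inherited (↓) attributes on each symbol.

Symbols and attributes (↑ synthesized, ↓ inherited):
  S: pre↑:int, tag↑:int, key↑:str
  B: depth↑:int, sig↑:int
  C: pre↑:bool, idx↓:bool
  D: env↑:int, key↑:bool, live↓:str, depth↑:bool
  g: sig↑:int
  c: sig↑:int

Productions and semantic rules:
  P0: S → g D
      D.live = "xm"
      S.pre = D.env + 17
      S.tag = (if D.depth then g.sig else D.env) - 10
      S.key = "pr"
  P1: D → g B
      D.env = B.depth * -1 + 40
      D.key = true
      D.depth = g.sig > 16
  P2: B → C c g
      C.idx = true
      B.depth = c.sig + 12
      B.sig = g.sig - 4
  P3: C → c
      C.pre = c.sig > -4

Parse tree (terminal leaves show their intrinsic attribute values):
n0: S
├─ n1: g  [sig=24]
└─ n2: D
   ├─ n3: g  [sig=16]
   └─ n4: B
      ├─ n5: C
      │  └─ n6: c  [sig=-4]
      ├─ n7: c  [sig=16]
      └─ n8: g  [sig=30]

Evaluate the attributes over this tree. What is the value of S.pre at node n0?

29

1. n1.sig = 24  [terminal]
2. n2.live = "xm"  ["xm"]
3. n3.sig = 16  [terminal]
4. n5.idx = true  [true]
5. n6.sig = -4  [terminal]
6. n5.pre = false  [c.sig > -4]
7. n7.sig = 16  [terminal]
8. n8.sig = 30  [terminal]
9. n4.depth = 28  [c.sig + 12]
10. n4.sig = 26  [g.sig - 4]
11. n2.env = 12  [B.depth * -1 + 40]
12. n2.key = true  [true]
13. n2.depth = false  [g.sig > 16]
14. n0.pre = 29  [D.env + 17]
15. n0.tag = 2  [(if D.depth then g.sig else D.env) - 10]
16. n0.key = "pr"  ["pr"]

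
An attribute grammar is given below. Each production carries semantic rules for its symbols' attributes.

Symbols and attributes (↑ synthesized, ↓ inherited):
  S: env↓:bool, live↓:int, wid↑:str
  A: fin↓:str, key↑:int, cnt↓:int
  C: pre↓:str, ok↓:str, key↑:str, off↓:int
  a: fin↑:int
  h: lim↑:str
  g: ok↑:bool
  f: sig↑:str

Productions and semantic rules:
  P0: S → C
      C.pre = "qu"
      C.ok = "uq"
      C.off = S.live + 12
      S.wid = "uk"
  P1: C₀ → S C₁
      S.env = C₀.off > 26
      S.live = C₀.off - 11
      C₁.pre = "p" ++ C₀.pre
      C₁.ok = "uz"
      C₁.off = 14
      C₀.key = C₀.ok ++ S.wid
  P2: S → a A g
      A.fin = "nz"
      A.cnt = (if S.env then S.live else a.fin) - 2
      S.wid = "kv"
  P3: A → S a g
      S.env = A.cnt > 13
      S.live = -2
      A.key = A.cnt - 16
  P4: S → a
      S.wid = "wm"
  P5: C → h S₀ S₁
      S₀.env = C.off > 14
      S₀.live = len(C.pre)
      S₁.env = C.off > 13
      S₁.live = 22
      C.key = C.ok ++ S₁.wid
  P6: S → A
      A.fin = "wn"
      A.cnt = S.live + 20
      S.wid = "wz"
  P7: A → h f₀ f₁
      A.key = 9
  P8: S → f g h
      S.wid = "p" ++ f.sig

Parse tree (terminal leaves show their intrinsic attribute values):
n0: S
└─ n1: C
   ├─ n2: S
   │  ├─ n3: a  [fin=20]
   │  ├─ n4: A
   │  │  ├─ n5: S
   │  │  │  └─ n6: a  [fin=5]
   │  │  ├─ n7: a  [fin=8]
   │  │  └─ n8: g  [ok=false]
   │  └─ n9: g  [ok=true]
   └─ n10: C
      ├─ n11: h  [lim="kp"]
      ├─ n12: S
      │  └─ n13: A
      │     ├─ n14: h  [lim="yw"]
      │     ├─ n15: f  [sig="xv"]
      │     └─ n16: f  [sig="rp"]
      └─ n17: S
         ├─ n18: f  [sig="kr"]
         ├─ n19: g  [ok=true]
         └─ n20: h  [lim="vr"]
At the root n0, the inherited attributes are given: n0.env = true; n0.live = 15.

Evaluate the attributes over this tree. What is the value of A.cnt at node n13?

23

1. n0.env = true  [given at root]
2. n0.live = 15  [given at root]
3. n1.pre = "qu"  ["qu"]
4. n1.ok = "uq"  ["uq"]
5. n1.off = 27  [S.live + 12]
6. n2.env = true  [C₀.off > 26]
7. n2.live = 16  [C₀.off - 11]
8. n3.fin = 20  [terminal]
9. n4.fin = "nz"  ["nz"]
10. n4.cnt = 14  [(if S.env then S.live else a.fin) - 2]
11. n5.env = true  [A.cnt > 13]
12. n5.live = -2  [-2]
13. n6.fin = 5  [terminal]
14. n5.wid = "wm"  ["wm"]
15. n7.fin = 8  [terminal]
16. n8.ok = false  [terminal]
17. n4.key = -2  [A.cnt - 16]
18. n9.ok = true  [terminal]
19. n2.wid = "kv"  ["kv"]
20. n10.pre = "pqu"  ["p" ++ C₀.pre]
21. n10.ok = "uz"  ["uz"]
22. n10.off = 14  [14]
23. n11.lim = "kp"  [terminal]
24. n12.env = false  [C.off > 14]
25. n12.live = 3  [len(C.pre)]
26. n13.fin = "wn"  ["wn"]
27. n13.cnt = 23  [S.live + 20]
28. n14.lim = "yw"  [terminal]
29. n15.sig = "xv"  [terminal]
30. n16.sig = "rp"  [terminal]
31. n13.key = 9  [9]
32. n12.wid = "wz"  ["wz"]
33. n17.env = true  [C.off > 13]
34. n17.live = 22  [22]
35. n18.sig = "kr"  [terminal]
36. n19.ok = true  [terminal]
37. n20.lim = "vr"  [terminal]
38. n17.wid = "pkr"  ["p" ++ f.sig]
39. n10.key = "uzpkr"  [C.ok ++ S₁.wid]
40. n1.key = "uqkv"  [C₀.ok ++ S.wid]
41. n0.wid = "uk"  ["uk"]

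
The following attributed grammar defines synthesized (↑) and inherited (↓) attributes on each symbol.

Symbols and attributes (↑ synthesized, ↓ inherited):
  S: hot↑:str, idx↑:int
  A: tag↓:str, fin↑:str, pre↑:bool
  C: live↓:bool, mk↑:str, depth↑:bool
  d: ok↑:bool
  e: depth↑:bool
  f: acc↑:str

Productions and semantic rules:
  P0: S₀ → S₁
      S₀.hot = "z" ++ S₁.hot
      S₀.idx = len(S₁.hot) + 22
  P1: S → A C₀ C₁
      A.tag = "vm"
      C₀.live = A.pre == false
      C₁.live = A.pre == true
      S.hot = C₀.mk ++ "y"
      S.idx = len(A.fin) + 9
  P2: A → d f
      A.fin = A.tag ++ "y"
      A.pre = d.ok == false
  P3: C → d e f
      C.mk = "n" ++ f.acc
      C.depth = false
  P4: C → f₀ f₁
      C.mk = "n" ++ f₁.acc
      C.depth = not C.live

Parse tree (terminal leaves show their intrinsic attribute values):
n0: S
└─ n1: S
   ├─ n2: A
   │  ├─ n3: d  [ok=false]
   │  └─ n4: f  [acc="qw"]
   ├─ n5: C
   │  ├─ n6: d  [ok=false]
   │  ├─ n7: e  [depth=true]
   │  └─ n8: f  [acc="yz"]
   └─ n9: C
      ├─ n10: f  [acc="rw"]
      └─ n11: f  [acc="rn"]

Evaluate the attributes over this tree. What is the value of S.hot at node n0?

"znyzy"

1. n2.tag = "vm"  ["vm"]
2. n3.ok = false  [terminal]
3. n4.acc = "qw"  [terminal]
4. n2.fin = "vmy"  [A.tag ++ "y"]
5. n2.pre = true  [d.ok == false]
6. n5.live = false  [A.pre == false]
7. n6.ok = false  [terminal]
8. n7.depth = true  [terminal]
9. n8.acc = "yz"  [terminal]
10. n5.mk = "nyz"  ["n" ++ f.acc]
11. n5.depth = false  [false]
12. n9.live = true  [A.pre == true]
13. n10.acc = "rw"  [terminal]
14. n11.acc = "rn"  [terminal]
15. n9.mk = "nrn"  ["n" ++ f₁.acc]
16. n9.depth = false  [not C.live]
17. n1.hot = "nyzy"  [C₀.mk ++ "y"]
18. n1.idx = 12  [len(A.fin) + 9]
19. n0.hot = "znyzy"  ["z" ++ S₁.hot]
20. n0.idx = 26  [len(S₁.hot) + 22]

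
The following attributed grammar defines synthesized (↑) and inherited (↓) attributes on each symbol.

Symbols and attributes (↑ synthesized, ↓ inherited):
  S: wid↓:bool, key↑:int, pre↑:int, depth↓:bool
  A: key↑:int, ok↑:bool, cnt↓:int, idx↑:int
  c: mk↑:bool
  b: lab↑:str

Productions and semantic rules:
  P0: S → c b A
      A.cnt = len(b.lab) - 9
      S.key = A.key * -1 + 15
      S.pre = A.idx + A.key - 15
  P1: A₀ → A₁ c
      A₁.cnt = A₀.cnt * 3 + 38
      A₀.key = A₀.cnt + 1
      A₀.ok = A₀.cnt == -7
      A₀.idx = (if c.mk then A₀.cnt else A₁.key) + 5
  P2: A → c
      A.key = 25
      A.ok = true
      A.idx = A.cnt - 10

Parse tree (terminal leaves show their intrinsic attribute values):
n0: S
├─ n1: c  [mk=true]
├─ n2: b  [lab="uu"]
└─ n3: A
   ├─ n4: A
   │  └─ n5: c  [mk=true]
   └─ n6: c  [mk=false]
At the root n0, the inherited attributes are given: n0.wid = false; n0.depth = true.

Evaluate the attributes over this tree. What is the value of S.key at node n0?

1. n0.wid = false  [given at root]
2. n0.depth = true  [given at root]
3. n1.mk = true  [terminal]
4. n2.lab = "uu"  [terminal]
5. n3.cnt = -7  [len(b.lab) - 9]
6. n4.cnt = 17  [A₀.cnt * 3 + 38]
7. n5.mk = true  [terminal]
8. n4.key = 25  [25]
9. n4.ok = true  [true]
10. n4.idx = 7  [A.cnt - 10]
11. n6.mk = false  [terminal]
12. n3.key = -6  [A₀.cnt + 1]
13. n3.ok = true  [A₀.cnt == -7]
14. n3.idx = 30  [(if c.mk then A₀.cnt else A₁.key) + 5]
15. n0.key = 21  [A.key * -1 + 15]
16. n0.pre = 9  [A.idx + A.key - 15]

21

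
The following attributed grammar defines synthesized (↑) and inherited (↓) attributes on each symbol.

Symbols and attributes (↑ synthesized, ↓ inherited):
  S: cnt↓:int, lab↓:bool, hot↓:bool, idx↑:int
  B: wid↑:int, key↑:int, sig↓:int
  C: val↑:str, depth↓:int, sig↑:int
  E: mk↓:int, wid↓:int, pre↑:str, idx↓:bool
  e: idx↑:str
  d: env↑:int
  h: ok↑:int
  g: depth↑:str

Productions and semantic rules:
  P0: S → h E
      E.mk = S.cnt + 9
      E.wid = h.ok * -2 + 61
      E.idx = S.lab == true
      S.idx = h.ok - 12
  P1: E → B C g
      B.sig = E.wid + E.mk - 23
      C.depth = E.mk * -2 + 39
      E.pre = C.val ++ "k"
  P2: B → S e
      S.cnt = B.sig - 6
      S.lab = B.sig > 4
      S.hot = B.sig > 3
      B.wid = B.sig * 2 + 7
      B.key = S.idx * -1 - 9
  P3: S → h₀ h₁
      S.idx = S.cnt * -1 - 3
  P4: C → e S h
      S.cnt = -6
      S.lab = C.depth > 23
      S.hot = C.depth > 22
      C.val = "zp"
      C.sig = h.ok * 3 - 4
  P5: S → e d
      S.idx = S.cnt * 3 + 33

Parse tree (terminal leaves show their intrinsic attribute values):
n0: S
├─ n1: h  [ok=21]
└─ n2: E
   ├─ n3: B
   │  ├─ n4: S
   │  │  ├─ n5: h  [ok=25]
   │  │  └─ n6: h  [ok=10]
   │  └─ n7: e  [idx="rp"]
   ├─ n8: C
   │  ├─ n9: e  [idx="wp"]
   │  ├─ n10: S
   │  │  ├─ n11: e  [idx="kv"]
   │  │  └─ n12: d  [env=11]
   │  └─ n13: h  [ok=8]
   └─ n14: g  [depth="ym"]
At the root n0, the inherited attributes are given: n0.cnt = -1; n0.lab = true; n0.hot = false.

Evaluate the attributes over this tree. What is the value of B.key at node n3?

1. n0.cnt = -1  [given at root]
2. n0.lab = true  [given at root]
3. n0.hot = false  [given at root]
4. n1.ok = 21  [terminal]
5. n2.mk = 8  [S.cnt + 9]
6. n2.wid = 19  [h.ok * -2 + 61]
7. n2.idx = true  [S.lab == true]
8. n3.sig = 4  [E.wid + E.mk - 23]
9. n4.cnt = -2  [B.sig - 6]
10. n4.lab = false  [B.sig > 4]
11. n4.hot = true  [B.sig > 3]
12. n5.ok = 25  [terminal]
13. n6.ok = 10  [terminal]
14. n4.idx = -1  [S.cnt * -1 - 3]
15. n7.idx = "rp"  [terminal]
16. n3.wid = 15  [B.sig * 2 + 7]
17. n3.key = -8  [S.idx * -1 - 9]
18. n8.depth = 23  [E.mk * -2 + 39]
19. n9.idx = "wp"  [terminal]
20. n10.cnt = -6  [-6]
21. n10.lab = false  [C.depth > 23]
22. n10.hot = true  [C.depth > 22]
23. n11.idx = "kv"  [terminal]
24. n12.env = 11  [terminal]
25. n10.idx = 15  [S.cnt * 3 + 33]
26. n13.ok = 8  [terminal]
27. n8.val = "zp"  ["zp"]
28. n8.sig = 20  [h.ok * 3 - 4]
29. n14.depth = "ym"  [terminal]
30. n2.pre = "zpk"  [C.val ++ "k"]
31. n0.idx = 9  [h.ok - 12]

-8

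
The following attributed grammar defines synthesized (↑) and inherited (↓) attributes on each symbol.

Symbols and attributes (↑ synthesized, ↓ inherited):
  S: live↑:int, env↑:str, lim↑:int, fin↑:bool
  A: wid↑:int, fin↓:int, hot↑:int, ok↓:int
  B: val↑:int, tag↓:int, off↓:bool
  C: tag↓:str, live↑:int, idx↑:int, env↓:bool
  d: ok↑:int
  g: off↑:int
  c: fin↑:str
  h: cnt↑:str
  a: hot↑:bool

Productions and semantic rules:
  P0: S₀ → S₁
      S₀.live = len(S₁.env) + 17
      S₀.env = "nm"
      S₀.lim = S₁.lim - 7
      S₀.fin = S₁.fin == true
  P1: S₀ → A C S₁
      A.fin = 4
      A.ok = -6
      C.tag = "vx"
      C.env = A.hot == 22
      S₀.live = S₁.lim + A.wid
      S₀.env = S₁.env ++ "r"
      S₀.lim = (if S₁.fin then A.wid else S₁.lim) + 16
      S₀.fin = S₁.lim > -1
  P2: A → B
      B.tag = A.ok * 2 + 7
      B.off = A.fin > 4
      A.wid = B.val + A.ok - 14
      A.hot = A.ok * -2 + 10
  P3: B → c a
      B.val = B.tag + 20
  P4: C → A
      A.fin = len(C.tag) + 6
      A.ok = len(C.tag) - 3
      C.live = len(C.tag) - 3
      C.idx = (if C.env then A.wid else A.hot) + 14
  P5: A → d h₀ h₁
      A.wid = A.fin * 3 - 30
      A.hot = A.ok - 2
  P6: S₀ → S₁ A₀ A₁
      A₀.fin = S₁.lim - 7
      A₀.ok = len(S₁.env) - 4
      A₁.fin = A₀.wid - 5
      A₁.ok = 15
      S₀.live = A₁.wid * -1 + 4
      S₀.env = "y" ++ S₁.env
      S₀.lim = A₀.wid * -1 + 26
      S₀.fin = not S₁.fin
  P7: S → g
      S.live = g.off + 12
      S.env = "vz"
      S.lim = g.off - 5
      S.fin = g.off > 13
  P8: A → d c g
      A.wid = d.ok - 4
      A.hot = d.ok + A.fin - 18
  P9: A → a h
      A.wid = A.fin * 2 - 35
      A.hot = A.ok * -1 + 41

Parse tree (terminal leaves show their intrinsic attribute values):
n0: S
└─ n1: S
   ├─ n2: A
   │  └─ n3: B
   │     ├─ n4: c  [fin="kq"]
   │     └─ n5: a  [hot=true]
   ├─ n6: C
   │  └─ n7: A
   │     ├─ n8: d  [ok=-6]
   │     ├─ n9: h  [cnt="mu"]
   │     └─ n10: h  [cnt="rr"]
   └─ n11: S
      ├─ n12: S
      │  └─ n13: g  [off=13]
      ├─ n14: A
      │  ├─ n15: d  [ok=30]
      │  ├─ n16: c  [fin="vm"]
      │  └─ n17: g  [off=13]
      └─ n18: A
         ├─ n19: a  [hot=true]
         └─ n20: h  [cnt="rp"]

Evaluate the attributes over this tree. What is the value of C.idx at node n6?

8

1. n2.fin = 4  [4]
2. n2.ok = -6  [-6]
3. n3.tag = -5  [A.ok * 2 + 7]
4. n3.off = false  [A.fin > 4]
5. n4.fin = "kq"  [terminal]
6. n5.hot = true  [terminal]
7. n3.val = 15  [B.tag + 20]
8. n2.wid = -5  [B.val + A.ok - 14]
9. n2.hot = 22  [A.ok * -2 + 10]
10. n6.tag = "vx"  ["vx"]
11. n6.env = true  [A.hot == 22]
12. n7.fin = 8  [len(C.tag) + 6]
13. n7.ok = -1  [len(C.tag) - 3]
14. n8.ok = -6  [terminal]
15. n9.cnt = "mu"  [terminal]
16. n10.cnt = "rr"  [terminal]
17. n7.wid = -6  [A.fin * 3 - 30]
18. n7.hot = -3  [A.ok - 2]
19. n6.live = -1  [len(C.tag) - 3]
20. n6.idx = 8  [(if C.env then A.wid else A.hot) + 14]
21. n13.off = 13  [terminal]
22. n12.live = 25  [g.off + 12]
23. n12.env = "vz"  ["vz"]
24. n12.lim = 8  [g.off - 5]
25. n12.fin = false  [g.off > 13]
26. n14.fin = 1  [S₁.lim - 7]
27. n14.ok = -2  [len(S₁.env) - 4]
28. n15.ok = 30  [terminal]
29. n16.fin = "vm"  [terminal]
30. n17.off = 13  [terminal]
31. n14.wid = 26  [d.ok - 4]
32. n14.hot = 13  [d.ok + A.fin - 18]
33. n18.fin = 21  [A₀.wid - 5]
34. n18.ok = 15  [15]
35. n19.hot = true  [terminal]
36. n20.cnt = "rp"  [terminal]
37. n18.wid = 7  [A.fin * 2 - 35]
38. n18.hot = 26  [A.ok * -1 + 41]
39. n11.live = -3  [A₁.wid * -1 + 4]
40. n11.env = "yvz"  ["y" ++ S₁.env]
41. n11.lim = 0  [A₀.wid * -1 + 26]
42. n11.fin = true  [not S₁.fin]
43. n1.live = -5  [S₁.lim + A.wid]
44. n1.env = "yvzr"  [S₁.env ++ "r"]
45. n1.lim = 11  [(if S₁.fin then A.wid else S₁.lim) + 16]
46. n1.fin = true  [S₁.lim > -1]
47. n0.live = 21  [len(S₁.env) + 17]
48. n0.env = "nm"  ["nm"]
49. n0.lim = 4  [S₁.lim - 7]
50. n0.fin = true  [S₁.fin == true]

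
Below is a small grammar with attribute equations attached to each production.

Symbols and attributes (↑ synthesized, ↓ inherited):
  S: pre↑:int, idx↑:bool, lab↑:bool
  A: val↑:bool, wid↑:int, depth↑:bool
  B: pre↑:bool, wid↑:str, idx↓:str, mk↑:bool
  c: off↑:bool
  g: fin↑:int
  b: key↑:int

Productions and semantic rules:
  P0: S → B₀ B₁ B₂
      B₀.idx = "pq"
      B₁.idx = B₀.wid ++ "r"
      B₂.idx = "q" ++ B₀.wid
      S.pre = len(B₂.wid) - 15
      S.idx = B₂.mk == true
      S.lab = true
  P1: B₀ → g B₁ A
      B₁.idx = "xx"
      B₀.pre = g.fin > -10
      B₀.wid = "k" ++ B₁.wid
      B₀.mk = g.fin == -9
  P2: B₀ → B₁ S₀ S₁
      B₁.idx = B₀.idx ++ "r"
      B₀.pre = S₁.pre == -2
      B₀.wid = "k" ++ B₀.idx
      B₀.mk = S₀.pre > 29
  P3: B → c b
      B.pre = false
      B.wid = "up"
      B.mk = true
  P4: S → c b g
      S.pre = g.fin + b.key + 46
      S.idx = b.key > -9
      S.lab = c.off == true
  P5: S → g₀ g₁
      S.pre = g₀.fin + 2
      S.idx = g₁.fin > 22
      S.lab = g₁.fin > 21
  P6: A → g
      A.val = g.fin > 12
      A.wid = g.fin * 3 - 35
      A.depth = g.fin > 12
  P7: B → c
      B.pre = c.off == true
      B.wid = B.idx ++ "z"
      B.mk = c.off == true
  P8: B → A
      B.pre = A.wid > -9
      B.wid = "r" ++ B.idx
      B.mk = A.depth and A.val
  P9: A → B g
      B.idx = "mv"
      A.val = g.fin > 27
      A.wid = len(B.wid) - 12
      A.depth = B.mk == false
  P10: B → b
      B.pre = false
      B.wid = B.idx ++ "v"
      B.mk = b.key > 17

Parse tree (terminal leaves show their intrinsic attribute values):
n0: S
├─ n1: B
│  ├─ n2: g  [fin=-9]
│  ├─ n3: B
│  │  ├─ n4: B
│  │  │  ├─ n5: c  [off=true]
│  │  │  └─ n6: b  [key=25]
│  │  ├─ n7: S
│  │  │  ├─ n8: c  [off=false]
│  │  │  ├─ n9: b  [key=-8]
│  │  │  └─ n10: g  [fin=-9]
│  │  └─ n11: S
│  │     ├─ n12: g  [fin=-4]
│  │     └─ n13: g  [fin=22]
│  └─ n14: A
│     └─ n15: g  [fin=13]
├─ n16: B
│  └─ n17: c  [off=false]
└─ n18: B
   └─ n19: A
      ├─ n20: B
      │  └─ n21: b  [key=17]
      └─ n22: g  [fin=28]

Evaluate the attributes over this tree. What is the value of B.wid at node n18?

1. n1.idx = "pq"  ["pq"]
2. n2.fin = -9  [terminal]
3. n3.idx = "xx"  ["xx"]
4. n4.idx = "xxr"  [B₀.idx ++ "r"]
5. n5.off = true  [terminal]
6. n6.key = 25  [terminal]
7. n4.pre = false  [false]
8. n4.wid = "up"  ["up"]
9. n4.mk = true  [true]
10. n8.off = false  [terminal]
11. n9.key = -8  [terminal]
12. n10.fin = -9  [terminal]
13. n7.pre = 29  [g.fin + b.key + 46]
14. n7.idx = true  [b.key > -9]
15. n7.lab = false  [c.off == true]
16. n12.fin = -4  [terminal]
17. n13.fin = 22  [terminal]
18. n11.pre = -2  [g₀.fin + 2]
19. n11.idx = false  [g₁.fin > 22]
20. n11.lab = true  [g₁.fin > 21]
21. n3.pre = true  [S₁.pre == -2]
22. n3.wid = "kxx"  ["k" ++ B₀.idx]
23. n3.mk = false  [S₀.pre > 29]
24. n15.fin = 13  [terminal]
25. n14.val = true  [g.fin > 12]
26. n14.wid = 4  [g.fin * 3 - 35]
27. n14.depth = true  [g.fin > 12]
28. n1.pre = true  [g.fin > -10]
29. n1.wid = "kkxx"  ["k" ++ B₁.wid]
30. n1.mk = true  [g.fin == -9]
31. n16.idx = "kkxxr"  [B₀.wid ++ "r"]
32. n17.off = false  [terminal]
33. n16.pre = false  [c.off == true]
34. n16.wid = "kkxxrz"  [B.idx ++ "z"]
35. n16.mk = false  [c.off == true]
36. n18.idx = "qkkxx"  ["q" ++ B₀.wid]
37. n20.idx = "mv"  ["mv"]
38. n21.key = 17  [terminal]
39. n20.pre = false  [false]
40. n20.wid = "mvv"  [B.idx ++ "v"]
41. n20.mk = false  [b.key > 17]
42. n22.fin = 28  [terminal]
43. n19.val = true  [g.fin > 27]
44. n19.wid = -9  [len(B.wid) - 12]
45. n19.depth = true  [B.mk == false]
46. n18.pre = false  [A.wid > -9]
47. n18.wid = "rqkkxx"  ["r" ++ B.idx]
48. n18.mk = true  [A.depth and A.val]
49. n0.pre = -9  [len(B₂.wid) - 15]
50. n0.idx = true  [B₂.mk == true]
51. n0.lab = true  [true]

"rqkkxx"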